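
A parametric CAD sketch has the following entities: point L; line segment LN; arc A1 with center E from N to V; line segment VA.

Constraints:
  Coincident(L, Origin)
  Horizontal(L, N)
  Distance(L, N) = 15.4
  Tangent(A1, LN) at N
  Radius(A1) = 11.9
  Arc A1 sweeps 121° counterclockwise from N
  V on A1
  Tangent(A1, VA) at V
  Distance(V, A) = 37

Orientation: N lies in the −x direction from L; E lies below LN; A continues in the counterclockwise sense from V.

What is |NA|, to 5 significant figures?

50.526

L is at the origin; LN is horizontal with |LN| = 15.4 and N on the −x side, so N = (-15.400, 0.0000). Since A1 is tangent to LN there, EN ⟂ LN, so E = N + (0, -11.9) = (-15.400, -11.900). On A1, N sits at bearing 90° from E; a 121° counterclockwise sweep puts V at bearing 211°, so V = E + 11.9·(cos 211°, sin 211°) = (-25.600, -18.029). Since A1 is tangent to VA there, EV ⟂ VA, so VA runs along (−sin 211°, cos 211°); with |VA| = 37.0, A = (-6.5439, -49.744). Then |NA| = |A − N| = 50.526.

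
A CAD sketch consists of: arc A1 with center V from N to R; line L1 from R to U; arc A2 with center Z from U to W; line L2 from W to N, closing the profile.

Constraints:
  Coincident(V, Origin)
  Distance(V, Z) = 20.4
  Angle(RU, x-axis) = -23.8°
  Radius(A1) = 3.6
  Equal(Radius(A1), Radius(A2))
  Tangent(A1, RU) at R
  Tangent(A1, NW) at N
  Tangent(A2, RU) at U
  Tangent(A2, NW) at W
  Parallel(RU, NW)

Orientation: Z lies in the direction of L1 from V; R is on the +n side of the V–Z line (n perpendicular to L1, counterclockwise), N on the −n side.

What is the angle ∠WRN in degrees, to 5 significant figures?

70.560°

The slot axis is L1's direction at -23.8°, so u = (cos -23.8°, sin -23.8°) = (0.91496, -0.40355) and n = (−sin -23.8°, cos -23.8°) = (0.40355, 0.91496). V is at the origin and Z lies 20.4 along u from V, so Z = 20.4·u = (18.665, -8.2323). Tangency of A1 to both parallel lines with radius 3.6 puts R and N at V ± 3.6·n: R = (1.4528, 3.2939), N = (-1.4528, -3.2939). Equal radii place U and W the same way about Z: U = Z + 3.6·n = (20.118, -4.9385), W = Z − 3.6·n = (17.212, -11.526). Then cos ∠WRN = RW·RN / (|RW||RN|), giving 70.560°.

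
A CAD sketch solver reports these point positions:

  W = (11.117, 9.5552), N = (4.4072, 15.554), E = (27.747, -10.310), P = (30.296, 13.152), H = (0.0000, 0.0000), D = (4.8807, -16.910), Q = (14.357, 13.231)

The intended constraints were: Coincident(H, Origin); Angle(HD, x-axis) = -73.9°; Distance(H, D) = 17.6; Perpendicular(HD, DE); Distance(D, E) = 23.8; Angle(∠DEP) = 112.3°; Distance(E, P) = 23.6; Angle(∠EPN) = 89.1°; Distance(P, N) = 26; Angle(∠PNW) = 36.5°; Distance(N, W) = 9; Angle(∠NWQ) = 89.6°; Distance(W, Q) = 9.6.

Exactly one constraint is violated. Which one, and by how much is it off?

Distance(W, Q) = 9.6 — off by 4.70.

H = (0.00, 0.00) ✓; HD at -73.90° ✓; |HD| = 17.60 ✓; ∠(HD, DE) = 90.00° ✓; |DE| = 23.80 ✓; ∠DEP = 112.3° ✓; |EP| = 23.60 ✓; ∠EPN = 89.10° ✓; |PN| = 26.00 ✓; ∠PNW = 36.50° ✓; |NW| = 9.000 ✓; ∠NWQ = 89.60° ✓; |WQ| = 4.900 ✗.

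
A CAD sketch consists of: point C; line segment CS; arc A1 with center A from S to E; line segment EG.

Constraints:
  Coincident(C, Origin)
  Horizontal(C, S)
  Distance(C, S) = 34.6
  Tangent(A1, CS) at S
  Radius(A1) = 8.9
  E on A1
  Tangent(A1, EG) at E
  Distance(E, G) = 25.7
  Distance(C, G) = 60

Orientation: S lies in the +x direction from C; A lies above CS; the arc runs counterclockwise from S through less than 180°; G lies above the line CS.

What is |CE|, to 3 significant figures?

43.3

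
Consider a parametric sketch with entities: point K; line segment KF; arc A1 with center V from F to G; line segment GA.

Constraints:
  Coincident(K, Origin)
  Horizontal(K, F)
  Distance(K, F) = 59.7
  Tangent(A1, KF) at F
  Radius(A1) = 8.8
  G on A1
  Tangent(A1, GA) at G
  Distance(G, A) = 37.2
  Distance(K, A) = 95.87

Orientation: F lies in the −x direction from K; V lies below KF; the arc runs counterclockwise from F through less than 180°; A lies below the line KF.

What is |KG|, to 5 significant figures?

66.442

K is at the origin; K and F share the same y with |KF| = 59.7 and F on the −x side, so F = (-59.700, 0.0000). Tangency of A1 to KF means the radius VF is perpendicular to KF, so V = F + (0, -8.8) = (-59.700, -8.8000). Since VG ⟂ GA (tangency), |VA| = √(8.8² + 37.2²) = 38.227 regardless of where G sits on A1. So A lies on both circle(K, 95.87) and circle(V, 38.227); the below-KF intersection is A = (-90.628, -31.266). G is the foot of the tangent from A: G = (-66.372, -3.0619).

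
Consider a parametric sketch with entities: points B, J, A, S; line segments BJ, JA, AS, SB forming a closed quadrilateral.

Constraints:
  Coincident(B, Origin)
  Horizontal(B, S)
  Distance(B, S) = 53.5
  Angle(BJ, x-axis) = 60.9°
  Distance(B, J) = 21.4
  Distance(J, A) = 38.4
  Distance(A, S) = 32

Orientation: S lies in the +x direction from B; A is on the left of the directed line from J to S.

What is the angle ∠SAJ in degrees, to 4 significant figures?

83.18°

Checks: BJ at 60.90° ✓; |JA| = 38.40 ✓; |AS| = 32.00 ✓.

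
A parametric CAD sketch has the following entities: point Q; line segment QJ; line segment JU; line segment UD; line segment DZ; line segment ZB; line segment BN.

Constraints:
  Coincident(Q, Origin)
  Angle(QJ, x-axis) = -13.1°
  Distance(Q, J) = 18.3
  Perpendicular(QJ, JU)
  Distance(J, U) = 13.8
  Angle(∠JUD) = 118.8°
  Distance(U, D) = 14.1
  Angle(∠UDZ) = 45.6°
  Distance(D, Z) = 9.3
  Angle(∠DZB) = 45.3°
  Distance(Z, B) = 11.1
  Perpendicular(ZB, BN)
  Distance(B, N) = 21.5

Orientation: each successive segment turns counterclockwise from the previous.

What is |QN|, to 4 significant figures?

32.28

∠DZB = 45.3° gives ZB at 47.20° from the x-axis; with |ZB| = 11.1, B = (18.40, 17.56). ZB ⟂ BN, so BN runs at 137.2°; with |BN| = 21.5, N = (2.629, 32.17). Then |QN| = |N − Q| = 32.28.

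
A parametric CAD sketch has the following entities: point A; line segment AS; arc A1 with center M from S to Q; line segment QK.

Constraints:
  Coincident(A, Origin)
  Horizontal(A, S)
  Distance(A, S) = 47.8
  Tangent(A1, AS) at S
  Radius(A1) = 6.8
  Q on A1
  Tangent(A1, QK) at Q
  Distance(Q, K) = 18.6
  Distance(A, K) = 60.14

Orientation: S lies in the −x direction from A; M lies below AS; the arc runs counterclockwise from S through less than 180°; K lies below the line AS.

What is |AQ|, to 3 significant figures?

55.0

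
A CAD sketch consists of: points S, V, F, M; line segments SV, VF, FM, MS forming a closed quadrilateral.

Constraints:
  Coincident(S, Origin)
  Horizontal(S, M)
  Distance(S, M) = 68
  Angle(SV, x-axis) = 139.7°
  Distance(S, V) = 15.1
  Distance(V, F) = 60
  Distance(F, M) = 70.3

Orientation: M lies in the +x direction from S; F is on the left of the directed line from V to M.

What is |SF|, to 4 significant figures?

62.23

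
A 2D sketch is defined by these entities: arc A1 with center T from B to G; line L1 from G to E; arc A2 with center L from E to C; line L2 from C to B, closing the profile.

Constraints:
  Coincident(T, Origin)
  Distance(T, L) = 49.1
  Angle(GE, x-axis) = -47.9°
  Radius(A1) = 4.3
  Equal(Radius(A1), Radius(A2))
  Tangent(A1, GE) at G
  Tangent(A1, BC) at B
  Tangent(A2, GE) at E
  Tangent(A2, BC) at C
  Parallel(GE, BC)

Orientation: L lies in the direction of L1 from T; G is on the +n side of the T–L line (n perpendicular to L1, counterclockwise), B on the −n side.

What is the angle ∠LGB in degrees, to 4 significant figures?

85.00°

T is at the origin and L lies 49.1 along u from T, so L = 49.1·u = (32.92, -36.43). Tangency of A1 to both parallel lines with radius 4.3 puts G and B at T ± 4.3·n: G = (3.190, 2.883), B = (-3.190, -2.883). Then cos ∠LGB = GL·GB / (|GL||GB|), giving 85.00°.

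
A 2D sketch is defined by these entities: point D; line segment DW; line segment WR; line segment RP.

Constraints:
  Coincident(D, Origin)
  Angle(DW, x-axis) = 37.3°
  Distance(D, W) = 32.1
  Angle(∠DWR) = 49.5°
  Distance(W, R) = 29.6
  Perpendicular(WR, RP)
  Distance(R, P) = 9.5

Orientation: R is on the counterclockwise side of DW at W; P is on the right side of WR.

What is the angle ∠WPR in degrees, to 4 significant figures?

72.21°

D is at the origin; DW runs at 37.3° with length 32.1, so W = 32.1·(cos 37.3°, sin 37.3°) = (25.53, 19.45). ∠DWR = 49.5°, so WR runs at 37.3° + (180° − 49.5°) = 167.8° from the x-axis; with |WR| = 29.6, R = W + 29.6·(cos 167.8°, sin 167.8°) = (-3.397, 25.71). WR ⟂ RP; with |RP| = 9.5 on the right of WR, P = R + 9.5·(0.2113, 0.9774) = (-1.389, 34.99). Then cos ∠WPR = PW·PR / (|PW||PR|), giving 72.21°.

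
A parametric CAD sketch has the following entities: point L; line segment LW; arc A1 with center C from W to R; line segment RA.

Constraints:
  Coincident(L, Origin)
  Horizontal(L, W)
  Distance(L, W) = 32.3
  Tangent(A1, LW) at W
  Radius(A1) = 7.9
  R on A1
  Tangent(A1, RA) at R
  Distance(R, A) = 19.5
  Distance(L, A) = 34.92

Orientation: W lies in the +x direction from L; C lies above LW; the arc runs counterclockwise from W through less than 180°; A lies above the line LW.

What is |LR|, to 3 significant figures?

39.9

L is at the origin; LW is horizontal with |LW| = 32.3 and W on the +x side, so W = (32.3, 0.00). The tangent condition forces CW to be normal to LW, so C = W + (0, 7.9) = (32.3, 7.90). Since CR ⟂ RA (tangency), |CA| = √(7.9² + 19.5²) = 21.0 regardless of where R sits on A1. So A lies on both circle(L, 34.92) and circle(C, 21.0); the above-LW intersection is A = (22.6, 26.6). R is the foot of the tangent from A: R = (37.4, 13.9).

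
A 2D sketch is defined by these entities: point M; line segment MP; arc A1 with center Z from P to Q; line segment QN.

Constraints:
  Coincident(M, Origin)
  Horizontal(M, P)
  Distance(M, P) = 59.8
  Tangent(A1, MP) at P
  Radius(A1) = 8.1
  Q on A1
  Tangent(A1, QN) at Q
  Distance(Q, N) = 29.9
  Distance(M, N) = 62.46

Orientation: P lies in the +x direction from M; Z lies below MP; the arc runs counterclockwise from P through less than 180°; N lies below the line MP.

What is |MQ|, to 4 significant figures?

52.27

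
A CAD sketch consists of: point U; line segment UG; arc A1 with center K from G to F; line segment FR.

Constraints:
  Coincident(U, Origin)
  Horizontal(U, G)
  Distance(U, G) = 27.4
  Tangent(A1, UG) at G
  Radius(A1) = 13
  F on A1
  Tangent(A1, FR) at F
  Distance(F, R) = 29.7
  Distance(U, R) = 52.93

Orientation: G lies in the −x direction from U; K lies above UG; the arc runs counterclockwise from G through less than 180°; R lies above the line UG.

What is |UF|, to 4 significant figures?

23.82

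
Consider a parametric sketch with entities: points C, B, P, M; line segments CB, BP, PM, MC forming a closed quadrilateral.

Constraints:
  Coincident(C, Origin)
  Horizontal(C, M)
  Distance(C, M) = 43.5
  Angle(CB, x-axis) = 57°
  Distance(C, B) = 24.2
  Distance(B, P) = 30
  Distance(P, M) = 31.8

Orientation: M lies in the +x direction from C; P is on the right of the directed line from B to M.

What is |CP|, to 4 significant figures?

16.40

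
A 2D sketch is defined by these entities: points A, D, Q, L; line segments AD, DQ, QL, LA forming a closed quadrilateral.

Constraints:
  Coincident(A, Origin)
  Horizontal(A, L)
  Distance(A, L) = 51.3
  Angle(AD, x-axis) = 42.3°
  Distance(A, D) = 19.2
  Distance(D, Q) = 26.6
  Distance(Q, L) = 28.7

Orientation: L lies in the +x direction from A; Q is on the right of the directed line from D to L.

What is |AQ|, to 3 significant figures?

27.4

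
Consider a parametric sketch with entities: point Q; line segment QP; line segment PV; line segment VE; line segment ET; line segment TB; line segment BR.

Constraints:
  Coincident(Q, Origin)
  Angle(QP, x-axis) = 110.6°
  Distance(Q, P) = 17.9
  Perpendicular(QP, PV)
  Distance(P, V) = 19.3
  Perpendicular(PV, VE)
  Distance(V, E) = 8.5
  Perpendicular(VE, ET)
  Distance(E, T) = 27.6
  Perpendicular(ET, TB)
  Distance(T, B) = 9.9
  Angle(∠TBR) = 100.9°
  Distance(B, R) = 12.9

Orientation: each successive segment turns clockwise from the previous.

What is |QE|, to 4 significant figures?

21.47

Q is at the origin; QP runs at 110.6° with length 17.9, so P = (-6.298, 16.76). The perpendicularity gives PV at right angles to QP, so PV runs at 20.60°; with |PV| = 19.3, V = (11.77, 23.55). PV is perpendicular to VE, so VE runs at -69.40°; with |VE| = 8.5, E = (14.76, 15.59). Then |QE| = |E − Q| = 21.47.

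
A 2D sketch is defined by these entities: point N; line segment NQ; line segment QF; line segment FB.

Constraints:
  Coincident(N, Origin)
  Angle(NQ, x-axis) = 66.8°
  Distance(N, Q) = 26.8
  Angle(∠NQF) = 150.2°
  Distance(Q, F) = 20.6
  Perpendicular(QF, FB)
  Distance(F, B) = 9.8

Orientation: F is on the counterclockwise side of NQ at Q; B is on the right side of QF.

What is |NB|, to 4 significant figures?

49.58

N is at the origin; NQ runs at 66.8° with length 26.8, so Q = 26.8·(cos 66.8°, sin 66.8°) = (10.56, 24.63). ∠NQF = 150.2°, so QF runs at 66.8° + (180° − 150.2°) = 96.60° from the x-axis; with |QF| = 20.6, F = Q + 20.6·(cos 96.60°, sin 96.60°) = (8.190, 45.10). QF is perpendicular to FB; with |FB| = 9.8 on the right of QF, B = F + 9.8·(0.9934, 0.1149) = (17.92, 46.22). Then |NB| = |B − N| = 49.58.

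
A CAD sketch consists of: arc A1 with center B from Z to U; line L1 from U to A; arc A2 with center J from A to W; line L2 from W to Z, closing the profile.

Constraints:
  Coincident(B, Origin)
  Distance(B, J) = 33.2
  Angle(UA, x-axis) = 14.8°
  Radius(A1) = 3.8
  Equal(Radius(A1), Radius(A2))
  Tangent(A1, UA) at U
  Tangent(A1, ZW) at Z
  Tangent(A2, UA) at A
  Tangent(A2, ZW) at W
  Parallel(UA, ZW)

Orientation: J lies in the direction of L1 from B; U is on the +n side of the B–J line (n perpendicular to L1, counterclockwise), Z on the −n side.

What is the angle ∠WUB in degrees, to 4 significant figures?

77.11°

Tangency of A1 to both parallel lines with radius 3.8 puts U and Z at B ± 3.8·n: U = (-0.9707, 3.674), Z = (0.9707, -3.674). Equal radii place A and W the same way about J: A = J + 3.8·n = (31.13, 12.15), W = J − 3.8·n = (33.07, 4.807). Then cos ∠WUB = UW·UB / (|UW||UB|), giving 77.11°.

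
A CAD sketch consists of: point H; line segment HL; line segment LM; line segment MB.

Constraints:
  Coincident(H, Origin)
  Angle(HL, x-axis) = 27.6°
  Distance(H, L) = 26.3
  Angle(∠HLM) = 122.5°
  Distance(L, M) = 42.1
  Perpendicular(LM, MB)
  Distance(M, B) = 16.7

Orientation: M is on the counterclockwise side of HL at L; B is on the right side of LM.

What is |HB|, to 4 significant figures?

68.36

H is at the origin; HL runs at 27.6° with length 26.3, so L = 26.3·(cos 27.6°, sin 27.6°) = (23.31, 12.18). ∠HLM = 122.5°, so LM runs at 27.6° + (180° − 122.5°) = 85.10° from the x-axis; with |LM| = 42.1, M = L + 42.1·(cos 85.10°, sin 85.10°) = (26.90, 54.13). LM is perpendicular to MB; with |MB| = 16.7 on the right of LM, B = M + 16.7·(0.9963, -0.08542) = (43.54, 52.70). Then |HB| = |B − H| = 68.36.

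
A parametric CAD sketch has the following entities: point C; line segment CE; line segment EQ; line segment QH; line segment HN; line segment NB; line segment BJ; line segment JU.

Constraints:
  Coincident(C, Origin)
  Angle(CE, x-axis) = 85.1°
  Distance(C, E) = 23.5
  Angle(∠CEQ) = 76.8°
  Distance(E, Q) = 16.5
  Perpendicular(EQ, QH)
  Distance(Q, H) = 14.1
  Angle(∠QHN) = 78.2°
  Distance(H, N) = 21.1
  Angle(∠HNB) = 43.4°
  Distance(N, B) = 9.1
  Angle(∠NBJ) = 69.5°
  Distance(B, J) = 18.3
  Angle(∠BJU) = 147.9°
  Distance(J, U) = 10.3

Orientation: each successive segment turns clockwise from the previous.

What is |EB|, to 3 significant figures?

6.17

C is at the origin; CE runs at 85.1° with length 23.5, so E = (2.01, 23.4). ∠CEQ = 76.8° gives EQ at -18.1° from the x-axis; with |EQ| = 16.5, Q = (17.7, 18.3). The perpendicularity gives QH at right angles to EQ, so QH runs at -108°; with |QH| = 14.1, H = (13.3, 4.89). ∠QHN = 78.2° gives HN at 150° from the x-axis; with |HN| = 21.1, N = (-4.98, 15.4). ∠HNB = 43.4° gives NB at 13.5° from the x-axis; with |NB| = 9.1, B = (3.87, 17.5). Then |EB| = |B − E| = 6.17.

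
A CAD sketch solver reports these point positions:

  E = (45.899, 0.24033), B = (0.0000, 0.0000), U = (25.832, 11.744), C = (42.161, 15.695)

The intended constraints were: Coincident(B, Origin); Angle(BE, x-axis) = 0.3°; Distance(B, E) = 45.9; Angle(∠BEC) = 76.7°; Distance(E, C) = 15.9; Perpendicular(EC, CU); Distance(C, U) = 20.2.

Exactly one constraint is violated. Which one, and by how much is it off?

Distance(C, U) = 20.2 — off by 3.40.

B = (0.00, 0.00) ✓; BE at 0.3000° ✓; |BE| = 45.90 ✓; ∠BEC = 76.70° ✓; |EC| = 15.90 ✓; ∠(EC, CU) = 90.01° ✓; |CU| = 16.80 ✗.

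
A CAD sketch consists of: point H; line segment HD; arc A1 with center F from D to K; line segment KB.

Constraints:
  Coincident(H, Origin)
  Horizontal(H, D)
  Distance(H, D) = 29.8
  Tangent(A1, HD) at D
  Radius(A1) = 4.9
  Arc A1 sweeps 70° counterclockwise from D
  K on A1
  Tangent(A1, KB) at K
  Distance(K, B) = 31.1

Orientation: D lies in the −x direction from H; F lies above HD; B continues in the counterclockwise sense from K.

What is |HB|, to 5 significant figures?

35.565

On A1, D sits at bearing -90° from F; a 70° counterclockwise sweep puts K at bearing -20°, so K = F + 4.9·(cos -20°, sin -20°) = (-25.196, 3.2241). The tangent condition forces FK to be normal to KB, so KB runs along (−sin -20°, cos -20°); with |KB| = 31.1, B = (-14.559, 32.449). Then |HB| = |B − H| = 35.565.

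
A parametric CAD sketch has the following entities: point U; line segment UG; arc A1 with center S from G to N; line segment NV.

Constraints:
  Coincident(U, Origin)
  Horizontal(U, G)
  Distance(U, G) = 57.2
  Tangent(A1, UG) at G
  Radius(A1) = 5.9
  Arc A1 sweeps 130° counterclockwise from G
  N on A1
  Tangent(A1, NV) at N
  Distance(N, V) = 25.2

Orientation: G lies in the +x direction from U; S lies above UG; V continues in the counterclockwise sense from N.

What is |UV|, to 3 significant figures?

54.0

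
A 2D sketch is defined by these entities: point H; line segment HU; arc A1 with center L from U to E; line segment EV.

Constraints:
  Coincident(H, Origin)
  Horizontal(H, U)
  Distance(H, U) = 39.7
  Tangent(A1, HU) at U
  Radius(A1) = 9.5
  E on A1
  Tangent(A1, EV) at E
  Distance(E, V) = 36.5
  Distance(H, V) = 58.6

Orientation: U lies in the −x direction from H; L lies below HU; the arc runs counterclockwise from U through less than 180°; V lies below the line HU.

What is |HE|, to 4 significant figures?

50.24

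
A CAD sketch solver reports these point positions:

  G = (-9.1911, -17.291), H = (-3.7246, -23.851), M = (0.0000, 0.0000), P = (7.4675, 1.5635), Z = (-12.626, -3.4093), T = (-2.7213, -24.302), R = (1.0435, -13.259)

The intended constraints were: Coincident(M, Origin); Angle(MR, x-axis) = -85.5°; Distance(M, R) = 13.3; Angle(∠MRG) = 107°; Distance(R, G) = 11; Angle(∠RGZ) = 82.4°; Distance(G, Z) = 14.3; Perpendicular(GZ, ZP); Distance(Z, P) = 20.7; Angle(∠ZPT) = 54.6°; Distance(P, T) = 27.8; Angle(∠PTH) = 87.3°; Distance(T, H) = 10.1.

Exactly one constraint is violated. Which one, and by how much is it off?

Distance(T, H) = 10.1 — off by 9.00.

M = (0.00, 0.00) ✓; MR at -85.50° ✓; |MR| = 13.30 ✓; ∠MRG = 107.0° ✓; |RG| = 11.00 ✓; ∠RGZ = 82.40° ✓; |GZ| = 14.30 ✓; ∠(GZ, ZP) = 90.00° ✓; |ZP| = 20.70 ✓; ∠ZPT = 54.60° ✓; |PT| = 27.80 ✓; ∠PTH = 87.30° ✓; |TH| = 1.100 ✗.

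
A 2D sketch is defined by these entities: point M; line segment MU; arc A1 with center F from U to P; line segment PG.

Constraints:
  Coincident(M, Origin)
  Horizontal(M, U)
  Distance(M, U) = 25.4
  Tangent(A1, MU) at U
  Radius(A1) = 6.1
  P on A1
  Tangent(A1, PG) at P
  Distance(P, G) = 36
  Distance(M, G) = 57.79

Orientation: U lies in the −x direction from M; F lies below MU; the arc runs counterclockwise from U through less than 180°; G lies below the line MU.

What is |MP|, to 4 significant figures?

31.35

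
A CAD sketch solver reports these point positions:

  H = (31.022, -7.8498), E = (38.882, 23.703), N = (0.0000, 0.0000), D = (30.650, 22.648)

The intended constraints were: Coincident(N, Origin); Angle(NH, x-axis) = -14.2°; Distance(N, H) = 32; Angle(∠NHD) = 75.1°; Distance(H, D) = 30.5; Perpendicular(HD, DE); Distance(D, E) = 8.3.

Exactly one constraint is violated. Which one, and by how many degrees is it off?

Perpendicular(HD, DE) — off by 6.60°.

N = (0.00, 0.00) ✓; NH at -14.20° ✓; |NH| = 32.00 ✓; ∠NHD = 75.10° ✓; |HD| = 30.50 ✓; ∠(HD, DE) = 83.40° ✗; |DE| = 8.299 ✓.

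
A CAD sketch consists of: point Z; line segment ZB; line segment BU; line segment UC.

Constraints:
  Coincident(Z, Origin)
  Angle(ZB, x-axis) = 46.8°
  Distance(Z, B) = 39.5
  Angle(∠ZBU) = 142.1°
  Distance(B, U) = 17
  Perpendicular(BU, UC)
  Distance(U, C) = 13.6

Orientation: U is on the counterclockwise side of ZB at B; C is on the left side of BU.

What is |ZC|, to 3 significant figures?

49.3

∠ZBU = 142.1°, so BU runs at 46.8° + (180° − 142.1°) = 84.7° from the x-axis; with |BU| = 17.0, U = B + 17.0·(cos 84.7°, sin 84.7°) = (28.6, 45.7). The perpendicularity gives UC at right angles to BU; with |UC| = 13.6 on the left of BU, C = U + 13.6·(-0.996, 0.0924) = (15.1, 47.0). Then |ZC| = |C − Z| = 49.3.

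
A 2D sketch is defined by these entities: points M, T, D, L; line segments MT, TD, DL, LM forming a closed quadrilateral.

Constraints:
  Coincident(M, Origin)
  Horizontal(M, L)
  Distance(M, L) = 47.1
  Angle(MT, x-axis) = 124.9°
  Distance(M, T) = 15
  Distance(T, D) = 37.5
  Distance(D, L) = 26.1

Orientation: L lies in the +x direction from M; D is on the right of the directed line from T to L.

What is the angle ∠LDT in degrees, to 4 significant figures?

126.5°

Checks: |ML| = 47.10 ✓; |MT| = 15.00 ✓; |TD| = 37.50 ✓; |DL| = 26.10 ✓.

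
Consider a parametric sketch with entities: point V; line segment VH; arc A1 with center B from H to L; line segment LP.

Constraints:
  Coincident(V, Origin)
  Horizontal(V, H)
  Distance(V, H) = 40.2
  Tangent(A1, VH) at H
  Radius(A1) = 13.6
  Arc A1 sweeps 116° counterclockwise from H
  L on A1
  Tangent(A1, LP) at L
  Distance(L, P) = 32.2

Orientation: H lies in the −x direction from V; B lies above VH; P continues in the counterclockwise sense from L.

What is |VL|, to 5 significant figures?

34.137

V is at the origin; VH is horizontal with |VH| = 40.2 and H on the −x side, so H = (-40.200, 0.0000). The tangent condition forces BH to be normal to VH, so B = H + (0, 13.6) = (-40.200, 13.600). On A1, H sits at bearing -90° from B; a 116° counterclockwise sweep puts L at bearing 26°, so L = B + 13.6·(cos 26°, sin 26°) = (-27.976, 19.562). Then |VL| = |L − V| = 34.137.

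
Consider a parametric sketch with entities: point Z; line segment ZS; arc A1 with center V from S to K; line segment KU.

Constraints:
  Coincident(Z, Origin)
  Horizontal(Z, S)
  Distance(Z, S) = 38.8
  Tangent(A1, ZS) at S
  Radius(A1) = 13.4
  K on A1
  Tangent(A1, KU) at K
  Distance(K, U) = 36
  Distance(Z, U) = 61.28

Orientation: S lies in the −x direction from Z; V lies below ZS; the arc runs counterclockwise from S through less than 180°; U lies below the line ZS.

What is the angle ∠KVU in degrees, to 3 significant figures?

69.6°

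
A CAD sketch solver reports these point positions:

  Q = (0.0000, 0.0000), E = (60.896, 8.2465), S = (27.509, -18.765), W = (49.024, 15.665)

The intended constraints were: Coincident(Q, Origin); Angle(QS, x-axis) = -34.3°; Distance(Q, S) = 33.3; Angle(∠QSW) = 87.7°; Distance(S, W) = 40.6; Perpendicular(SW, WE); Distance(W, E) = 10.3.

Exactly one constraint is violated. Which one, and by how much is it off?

Distance(W, E) = 10.3 — off by 3.70.

Q = (0.00, 0.00) ✓; QS at -34.30° ✓; |QS| = 33.30 ✓; ∠QSW = 87.70° ✓; |SW| = 40.60 ✓; ∠(SW, WE) = 90.00° ✓; |WE| = 14.00 ✗.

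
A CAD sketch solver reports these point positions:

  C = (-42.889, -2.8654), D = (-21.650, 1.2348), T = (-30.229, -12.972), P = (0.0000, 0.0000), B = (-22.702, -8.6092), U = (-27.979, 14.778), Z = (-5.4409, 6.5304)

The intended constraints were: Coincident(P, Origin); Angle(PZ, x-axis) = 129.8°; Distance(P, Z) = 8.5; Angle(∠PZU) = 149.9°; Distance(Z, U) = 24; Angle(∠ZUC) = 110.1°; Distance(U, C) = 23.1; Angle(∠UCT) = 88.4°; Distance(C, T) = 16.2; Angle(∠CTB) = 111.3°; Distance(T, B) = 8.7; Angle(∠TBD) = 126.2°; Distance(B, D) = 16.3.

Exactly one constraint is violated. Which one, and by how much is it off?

Distance(B, D) = 16.3 — off by 6.40.

P = (0.00, 0.00) ✓; PZ at 129.8° ✓; |PZ| = 8.500 ✓; ∠PZU = 149.9° ✓; |ZU| = 24.00 ✓; ∠ZUC = 110.1° ✓; |UC| = 23.10 ✓; ∠UCT = 88.40° ✓; |CT| = 16.20 ✓; ∠CTB = 111.3° ✓; |TB| = 8.700 ✓; ∠TBD = 126.2° ✓; |BD| = 9.900 ✗.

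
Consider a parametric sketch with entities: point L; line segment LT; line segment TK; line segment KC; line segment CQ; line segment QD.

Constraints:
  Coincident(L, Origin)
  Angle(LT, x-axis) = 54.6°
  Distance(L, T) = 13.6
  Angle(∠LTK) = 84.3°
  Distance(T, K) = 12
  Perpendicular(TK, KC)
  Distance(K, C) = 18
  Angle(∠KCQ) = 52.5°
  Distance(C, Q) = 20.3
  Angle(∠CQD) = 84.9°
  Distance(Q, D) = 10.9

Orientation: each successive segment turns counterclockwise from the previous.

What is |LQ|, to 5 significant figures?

9.5931

TK ⟂ KC, so KC runs at -119.70°; with |KC| = 18.0, C = (-11.464, 1.3959). ∠KCQ = 52.5° gives CQ at 7.8000° from the x-axis; with |CQ| = 20.3, Q = (8.6486, 4.1509). Then |LQ| = |Q − L| = 9.5931.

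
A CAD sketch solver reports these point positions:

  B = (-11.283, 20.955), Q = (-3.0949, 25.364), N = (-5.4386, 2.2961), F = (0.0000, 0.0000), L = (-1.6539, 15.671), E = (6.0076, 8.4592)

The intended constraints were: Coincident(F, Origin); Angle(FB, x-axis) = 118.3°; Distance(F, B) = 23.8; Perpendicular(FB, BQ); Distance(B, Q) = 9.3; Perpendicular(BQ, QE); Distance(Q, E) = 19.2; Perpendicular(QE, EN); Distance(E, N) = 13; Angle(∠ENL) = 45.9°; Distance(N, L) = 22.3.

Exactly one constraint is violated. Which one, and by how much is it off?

Distance(N, L) = 22.3 — off by 8.40.

F = (0.00, 0.00) ✓; FB at 118.3° ✓; |FB| = 23.80 ✓; ∠(FB, BQ) = 90.00° ✓; |BQ| = 9.300 ✓; ∠(BQ, QE) = 90.00° ✓; |QE| = 19.20 ✓; ∠(QE, EN) = 90.00° ✓; |EN| = 13.00 ✓; ∠ENL = 45.90° ✓; |NL| = 13.90 ✗.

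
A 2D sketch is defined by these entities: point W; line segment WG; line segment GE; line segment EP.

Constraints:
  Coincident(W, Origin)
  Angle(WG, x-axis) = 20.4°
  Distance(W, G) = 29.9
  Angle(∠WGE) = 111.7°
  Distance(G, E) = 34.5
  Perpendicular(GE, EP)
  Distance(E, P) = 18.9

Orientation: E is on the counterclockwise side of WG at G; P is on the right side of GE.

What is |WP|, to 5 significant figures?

65.226

∠WGE = 111.7°, so GE runs at 20.4° + (180° − 111.7°) = 88.700° from the x-axis; with |GE| = 34.5, E = G + 34.5·(cos 88.700°, sin 88.700°) = (28.807, 44.913). The perpendicularity gives EP at right angles to GE; with |EP| = 18.9 on the right of GE, P = E + 18.9·(0.99974, -0.022687) = (47.703, 44.485). Then |WP| = |P − W| = 65.226.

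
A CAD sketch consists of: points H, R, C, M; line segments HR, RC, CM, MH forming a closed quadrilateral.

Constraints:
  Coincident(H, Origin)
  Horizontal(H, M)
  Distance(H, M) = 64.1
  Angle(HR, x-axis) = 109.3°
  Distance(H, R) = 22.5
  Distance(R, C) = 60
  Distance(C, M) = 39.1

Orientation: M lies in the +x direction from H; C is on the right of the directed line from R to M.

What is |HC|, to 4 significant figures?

40.20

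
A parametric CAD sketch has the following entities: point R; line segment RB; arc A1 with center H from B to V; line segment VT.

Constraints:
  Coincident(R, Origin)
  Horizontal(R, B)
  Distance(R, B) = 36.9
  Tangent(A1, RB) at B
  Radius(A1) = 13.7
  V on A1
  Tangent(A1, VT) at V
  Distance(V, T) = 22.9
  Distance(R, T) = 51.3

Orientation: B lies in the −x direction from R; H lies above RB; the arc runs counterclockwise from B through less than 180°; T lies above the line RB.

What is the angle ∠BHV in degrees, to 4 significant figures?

110.7°

R is at the origin; R and B share the same y with |RB| = 36.9 and B on the −x side, so B = (-36.90, 0.000). Tangency of A1 to RB means the radius HB is perpendicular to RB, so H = B + (0, 13.7) = (-36.90, 13.70). Since HV ⟂ VT (tangency), |HT| = √(13.7² + 22.9²) = 26.69 regardless of where V sits on A1. So T lies on both circle(R, 51.3) and circle(H, 26.69); the above-RB intersection is T = (-32.17, 39.96). V is the foot of the tangent from T: V = (-24.08, 18.54).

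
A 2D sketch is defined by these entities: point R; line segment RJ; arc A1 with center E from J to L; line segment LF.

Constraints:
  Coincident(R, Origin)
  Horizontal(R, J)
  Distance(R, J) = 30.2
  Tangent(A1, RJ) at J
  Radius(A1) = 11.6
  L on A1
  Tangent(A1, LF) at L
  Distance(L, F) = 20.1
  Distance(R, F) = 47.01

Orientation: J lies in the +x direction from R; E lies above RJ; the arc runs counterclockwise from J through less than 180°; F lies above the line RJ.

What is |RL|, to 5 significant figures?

43.913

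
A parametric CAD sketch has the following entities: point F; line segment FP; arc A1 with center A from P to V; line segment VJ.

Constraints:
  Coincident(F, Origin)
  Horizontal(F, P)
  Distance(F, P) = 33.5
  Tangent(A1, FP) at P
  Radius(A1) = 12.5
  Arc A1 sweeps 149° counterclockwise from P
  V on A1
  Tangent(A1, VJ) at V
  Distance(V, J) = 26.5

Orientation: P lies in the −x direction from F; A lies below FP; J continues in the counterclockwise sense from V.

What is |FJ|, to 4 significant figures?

40.69

F is at the origin; FP is horizontal with |FP| = 33.5 and P on the −x side, so P = (-33.50, 0.000). Since A1 is tangent to FP there, AP ⟂ FP, so A = P + (0, -12.5) = (-33.50, -12.50). On A1, P sits at bearing 90° from A; a 149° counterclockwise sweep puts V at bearing 239°, so V = A + 12.5·(cos 239°, sin 239°) = (-39.94, -23.21). Since A1 is tangent to VJ there, AV ⟂ VJ, so VJ runs along (−sin 239°, cos 239°); with |VJ| = 26.5, J = (-17.22, -36.86). Then |FJ| = |J − F| = 40.69.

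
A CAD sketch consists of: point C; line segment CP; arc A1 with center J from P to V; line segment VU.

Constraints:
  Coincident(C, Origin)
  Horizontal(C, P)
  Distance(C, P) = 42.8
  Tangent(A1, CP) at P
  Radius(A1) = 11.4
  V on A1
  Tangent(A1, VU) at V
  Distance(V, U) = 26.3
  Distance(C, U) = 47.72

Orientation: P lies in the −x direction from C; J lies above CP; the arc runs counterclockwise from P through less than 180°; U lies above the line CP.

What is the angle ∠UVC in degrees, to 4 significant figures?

106.0°

Checks: |JV| = 11.40 ✓; ∠(JV, VU) = 90.00° ✓; |VU| = 26.30 ✓; |CU| = 47.72 ✓.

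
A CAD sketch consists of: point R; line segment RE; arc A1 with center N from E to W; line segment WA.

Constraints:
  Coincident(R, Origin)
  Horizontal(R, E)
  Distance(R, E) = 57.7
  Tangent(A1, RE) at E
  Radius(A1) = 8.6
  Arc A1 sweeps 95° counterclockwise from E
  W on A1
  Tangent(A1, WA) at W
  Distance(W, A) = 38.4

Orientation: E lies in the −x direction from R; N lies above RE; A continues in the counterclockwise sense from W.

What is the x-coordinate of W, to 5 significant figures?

-49.133

R is at the origin; R and E share the same y with |RE| = 57.7 and E on the −x side, so E = (-57.700, 0.0000). The tangent condition forces NE to be normal to RE, so N = E + (0, 8.6) = (-57.700, 8.6000). On A1, E sits at bearing -90° from N; a 95° counterclockwise sweep puts W at bearing 5°, so W = N + 8.6·(cos 5°, sin 5°) = (-49.133, 9.3495). So W.x = -49.133.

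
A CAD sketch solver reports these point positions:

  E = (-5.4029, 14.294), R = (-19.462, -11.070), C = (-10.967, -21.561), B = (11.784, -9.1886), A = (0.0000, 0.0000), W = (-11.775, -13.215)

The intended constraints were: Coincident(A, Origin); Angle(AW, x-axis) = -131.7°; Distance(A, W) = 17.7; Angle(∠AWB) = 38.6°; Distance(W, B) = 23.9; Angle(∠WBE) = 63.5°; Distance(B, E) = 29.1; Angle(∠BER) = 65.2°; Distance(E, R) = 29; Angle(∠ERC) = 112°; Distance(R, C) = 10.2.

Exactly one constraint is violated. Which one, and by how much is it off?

Distance(R, C) = 10.2 — off by 3.30.

A = (0.00, 0.00) ✓; AW at -131.7° ✓; |AW| = 17.70 ✓; ∠AWB = 38.60° ✓; |WB| = 23.90 ✓; ∠WBE = 63.50° ✓; |BE| = 29.10 ✓; ∠BER = 65.20° ✓; |ER| = 29.00 ✓; ∠ERC = 112.0° ✓; |RC| = 13.50 ✗.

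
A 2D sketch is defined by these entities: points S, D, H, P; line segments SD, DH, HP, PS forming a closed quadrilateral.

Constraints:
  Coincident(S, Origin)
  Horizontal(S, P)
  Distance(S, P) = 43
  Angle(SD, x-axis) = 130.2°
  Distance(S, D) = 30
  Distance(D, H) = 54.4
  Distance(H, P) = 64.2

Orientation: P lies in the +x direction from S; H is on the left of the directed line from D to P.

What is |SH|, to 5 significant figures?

63.434

Checks: S.y = 0.00, P.y = 0.00 ✓; |DH| = 54.40 ✓; |HP| = 64.20 ✓.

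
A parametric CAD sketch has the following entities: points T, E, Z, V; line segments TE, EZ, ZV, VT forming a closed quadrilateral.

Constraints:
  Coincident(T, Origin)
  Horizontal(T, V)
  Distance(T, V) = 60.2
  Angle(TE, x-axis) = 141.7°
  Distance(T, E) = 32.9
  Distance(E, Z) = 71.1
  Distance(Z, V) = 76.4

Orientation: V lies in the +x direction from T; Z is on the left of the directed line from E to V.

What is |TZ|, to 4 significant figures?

73.49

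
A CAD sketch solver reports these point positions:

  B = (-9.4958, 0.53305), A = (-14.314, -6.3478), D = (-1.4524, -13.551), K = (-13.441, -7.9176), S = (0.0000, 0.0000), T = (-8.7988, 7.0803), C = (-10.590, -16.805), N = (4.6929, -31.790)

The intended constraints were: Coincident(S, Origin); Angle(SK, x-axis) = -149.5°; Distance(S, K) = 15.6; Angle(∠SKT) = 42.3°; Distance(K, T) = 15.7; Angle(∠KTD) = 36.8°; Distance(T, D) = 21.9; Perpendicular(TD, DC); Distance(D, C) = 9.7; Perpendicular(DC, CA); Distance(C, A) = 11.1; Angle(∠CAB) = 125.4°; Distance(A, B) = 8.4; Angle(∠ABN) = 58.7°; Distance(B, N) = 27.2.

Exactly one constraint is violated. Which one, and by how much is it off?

Distance(B, N) = 27.2 — off by 8.10.

S = (0.00, 0.00) ✓; SK at -149.5° ✓; |SK| = 15.60 ✓; ∠SKT = 42.30° ✓; |KT| = 15.70 ✓; ∠KTD = 36.80° ✓; |TD| = 21.90 ✓; ∠(TD, DC) = 90.00° ✓; |DC| = 9.700 ✓; ∠(DC, CA) = 90.00° ✓; |CA| = 11.10 ✓; ∠CAB = 125.4° ✓; |AB| = 8.400 ✓; ∠ABN = 58.70° ✓; |BN| = 35.30 ✗.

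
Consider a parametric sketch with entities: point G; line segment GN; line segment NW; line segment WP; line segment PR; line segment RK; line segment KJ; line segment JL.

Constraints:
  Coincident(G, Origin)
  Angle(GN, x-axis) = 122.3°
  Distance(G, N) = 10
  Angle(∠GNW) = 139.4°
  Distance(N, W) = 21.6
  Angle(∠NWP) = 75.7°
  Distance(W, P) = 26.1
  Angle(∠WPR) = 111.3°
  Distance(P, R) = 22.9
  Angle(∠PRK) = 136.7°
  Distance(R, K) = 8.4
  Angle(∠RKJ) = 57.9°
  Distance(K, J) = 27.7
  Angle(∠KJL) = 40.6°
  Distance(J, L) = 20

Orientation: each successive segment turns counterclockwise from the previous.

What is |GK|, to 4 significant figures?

17.92

G is at the origin; GN runs at 122.3° with length 10.0, so N = (-5.344, 8.453). ∠GNW = 139.4° gives NW at 162.9° from the x-axis; with |NW| = 21.6, W = (-25.99, 14.80). ∠NWP = 75.7° gives WP at -92.80° from the x-axis; with |WP| = 26.1, P = (-27.26, -11.26). ∠WPR = 111.3° gives PR at -24.10° from the x-axis; with |PR| = 22.9, R = (-6.360, -20.62). ∠PRK = 136.7° gives RK at 19.20° from the x-axis; with |RK| = 8.4, K = (1.573, -17.85). Then |GK| = |K − G| = 17.92.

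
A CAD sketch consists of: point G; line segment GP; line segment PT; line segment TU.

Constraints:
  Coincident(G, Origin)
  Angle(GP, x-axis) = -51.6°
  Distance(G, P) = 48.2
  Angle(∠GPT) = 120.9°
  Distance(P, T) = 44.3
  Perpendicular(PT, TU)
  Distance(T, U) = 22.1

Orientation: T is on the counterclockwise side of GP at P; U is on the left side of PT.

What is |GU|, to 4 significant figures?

71.69

G is at the origin; GP runs at -51.6° with length 48.2, so P = 48.2·(cos -51.6°, sin -51.6°) = (29.94, -37.77). ∠GPT = 120.9°, so PT runs at -51.6° + (180° − 120.9°) = 7.500° from the x-axis; with |PT| = 44.3, T = P + 44.3·(cos 7.500°, sin 7.500°) = (73.86, -31.99). PT ⟂ TU; with |TU| = 22.1 on the left of PT, U = T + 22.1·(-0.1305, 0.9914) = (70.98, -10.08). Then |GU| = |U − G| = 71.69.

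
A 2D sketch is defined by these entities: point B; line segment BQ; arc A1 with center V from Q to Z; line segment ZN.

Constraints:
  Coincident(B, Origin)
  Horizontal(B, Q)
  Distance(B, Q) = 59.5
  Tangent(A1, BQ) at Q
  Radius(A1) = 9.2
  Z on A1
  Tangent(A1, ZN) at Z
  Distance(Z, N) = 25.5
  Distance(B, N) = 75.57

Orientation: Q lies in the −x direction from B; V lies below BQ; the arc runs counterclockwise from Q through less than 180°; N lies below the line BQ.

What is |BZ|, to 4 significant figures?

69.38

Checks: |VZ| = 9.200 ✓; ∠(VZ, ZN) = 90.00° ✓; |ZN| = 25.50 ✓; |BN| = 75.57 ✓.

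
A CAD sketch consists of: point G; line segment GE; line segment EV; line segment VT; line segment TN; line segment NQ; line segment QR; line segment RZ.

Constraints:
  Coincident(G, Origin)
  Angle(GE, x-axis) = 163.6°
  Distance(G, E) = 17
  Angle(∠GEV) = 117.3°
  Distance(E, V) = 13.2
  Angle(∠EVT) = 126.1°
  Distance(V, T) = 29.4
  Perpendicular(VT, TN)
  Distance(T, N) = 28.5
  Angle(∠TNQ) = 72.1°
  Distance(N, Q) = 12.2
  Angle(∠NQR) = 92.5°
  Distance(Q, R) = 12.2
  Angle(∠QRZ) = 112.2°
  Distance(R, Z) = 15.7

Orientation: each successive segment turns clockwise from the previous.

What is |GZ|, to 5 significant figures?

39.627

G is at the origin; GE runs at 163.6° with length 17.0, so E = (-16.308, 4.7998). ∠GEV = 117.3° gives EV at 100.90° from the x-axis; with |EV| = 13.2, V = (-18.804, 17.762). ∠EVT = 126.1° gives VT at 47.000° from the x-axis; with |VT| = 29.4, T = (1.2464, 39.263). The perpendicularity gives TN at right angles to VT, so TN runs at -43.000°; with |TN| = 28.5, N = (22.090, 19.827). ∠TNQ = 72.1° gives NQ at -150.90° from the x-axis; with |NQ| = 12.2, Q = (11.430, 13.893). ∠NQR = 92.5° gives QR at 121.60° from the x-axis; with |QR| = 12.2, R = (5.0373, 24.284). ∠QRZ = 112.2° gives RZ at 53.800° from the x-axis; with |RZ| = 15.7, Z = (14.310, 36.954). Then |GZ| = |Z − G| = 39.627.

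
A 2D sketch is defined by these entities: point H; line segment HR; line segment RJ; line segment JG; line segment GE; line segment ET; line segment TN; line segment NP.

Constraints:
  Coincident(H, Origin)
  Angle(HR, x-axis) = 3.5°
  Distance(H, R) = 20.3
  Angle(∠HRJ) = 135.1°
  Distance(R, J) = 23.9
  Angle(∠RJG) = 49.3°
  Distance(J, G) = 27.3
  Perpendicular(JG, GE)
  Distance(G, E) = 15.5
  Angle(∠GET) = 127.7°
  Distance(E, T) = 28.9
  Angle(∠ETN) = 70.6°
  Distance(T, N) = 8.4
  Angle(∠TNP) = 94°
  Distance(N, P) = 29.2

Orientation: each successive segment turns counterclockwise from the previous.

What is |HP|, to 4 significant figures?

8.949

∠ETN = 70.6° gives TN at 70.80° from the x-axis; with |TN| = 8.4, N = (33.94, -6.055). ∠TNP = 94.0° gives NP at 156.8° from the x-axis; with |NP| = 29.2, P = (7.100, 5.448). Then |HP| = |P − H| = 8.949.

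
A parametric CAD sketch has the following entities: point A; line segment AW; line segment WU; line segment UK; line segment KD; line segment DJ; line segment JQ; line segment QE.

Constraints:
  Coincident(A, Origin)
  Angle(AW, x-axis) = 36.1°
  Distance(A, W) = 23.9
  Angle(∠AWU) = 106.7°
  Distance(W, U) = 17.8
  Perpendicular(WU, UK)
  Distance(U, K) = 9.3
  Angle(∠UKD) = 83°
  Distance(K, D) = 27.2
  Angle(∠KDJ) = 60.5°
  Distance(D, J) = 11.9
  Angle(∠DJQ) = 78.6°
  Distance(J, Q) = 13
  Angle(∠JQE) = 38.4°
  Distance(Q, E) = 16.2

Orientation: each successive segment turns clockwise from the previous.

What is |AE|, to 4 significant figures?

19.66

A is at the origin; AW runs at 36.1° with length 23.9, so W = (19.31, 14.08). ∠AWU = 106.7° gives WU at -37.20° from the x-axis; with |WU| = 17.8, U = (33.49, 3.320). WU is perpendicular to UK, so UK runs at -127.2°; with |UK| = 9.3, K = (27.87, -4.088). ∠UKD = 83.0° gives KD at 135.8° from the x-axis; with |KD| = 27.2, D = (8.366, 14.88). ∠KDJ = 60.5° gives DJ at 16.30° from the x-axis; with |DJ| = 11.9, J = (19.79, 18.22). ∠DJQ = 78.6° gives JQ at -85.10° from the x-axis; with |JQ| = 13.0, Q = (20.90, 5.263). ∠JQE = 38.4° gives QE at 133.3° from the x-axis; with |QE| = 16.2, E = (9.788, 17.05). Then |AE| = |E − A| = 19.66.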